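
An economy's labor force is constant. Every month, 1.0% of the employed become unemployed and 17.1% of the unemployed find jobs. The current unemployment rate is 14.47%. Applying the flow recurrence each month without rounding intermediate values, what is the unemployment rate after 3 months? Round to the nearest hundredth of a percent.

With a fixed labor force, u_{t+1} = u_t + s·(1−u_t) − f·u_t = u_t·(1−s−f) + s.
Here 1−s−f = 0.819 and s = 0.010.
u_1 = 0.144700 × 0.819 + 0.010 = 0.128509.
u_2 = 0.128509 × 0.819 + 0.010 = 0.115249.
u_3 = 0.115249 × 0.819 + 0.010 = 0.104389.

Unemployment rate after three months ≈ 10.44%.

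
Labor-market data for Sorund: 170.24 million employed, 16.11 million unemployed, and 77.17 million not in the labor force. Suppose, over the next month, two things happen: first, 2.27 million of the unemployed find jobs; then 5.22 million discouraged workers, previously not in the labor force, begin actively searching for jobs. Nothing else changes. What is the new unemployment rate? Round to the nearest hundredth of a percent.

Initially, labor force = 170.24 + 16.11 = 186.35 million, so u = 16.11/186.35 = 8.65%.
After the first change, unemployed falls and employed rises by 2.27; labor force unchanged → E = 172.51, U = 13.84, labor force = 186.35 million.
After the second change, unemployed and labor force both rise by 5.22 → E = 172.51, U = 19.06, labor force = 191.57 million.
New unemployment rate = 19.06 / 191.57 = 9.95%.

New unemployment rate ≈ 9.95%.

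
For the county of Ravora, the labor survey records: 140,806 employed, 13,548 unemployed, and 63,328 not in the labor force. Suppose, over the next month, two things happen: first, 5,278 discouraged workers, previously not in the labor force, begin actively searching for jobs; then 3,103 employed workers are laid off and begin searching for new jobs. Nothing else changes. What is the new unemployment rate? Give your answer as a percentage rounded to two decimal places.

Initially, labor force = 140,806 + 13,548 = 154,354, so u = 13,548/154,354 = 8.78%.
After the first change, unemployed and labor force both rise by 5,278 → E = 140,806, U = 18,826, labor force = 159,632.
After the second change, employed falls and unemployed rises by 3,103; labor force unchanged → E = 137,703, U = 21,929, labor force = 159,632.
New unemployment rate = 21,929 / 159,632 = 13.74%.

New unemployment rate ≈ 13.74%.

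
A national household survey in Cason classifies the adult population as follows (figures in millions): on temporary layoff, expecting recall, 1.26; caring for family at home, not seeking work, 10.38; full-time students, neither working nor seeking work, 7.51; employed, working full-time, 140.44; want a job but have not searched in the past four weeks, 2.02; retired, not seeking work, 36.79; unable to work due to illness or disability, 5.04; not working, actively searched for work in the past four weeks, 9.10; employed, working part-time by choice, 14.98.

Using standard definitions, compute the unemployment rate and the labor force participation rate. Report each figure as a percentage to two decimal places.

Employed = 140.44 + 14.98 = 155.42 million.
Unemployed = 1.26 + 9.10 = 10.36 million (jobless and actively searching, or on temporary layoff).
Labor force = 155.42 + 10.36 = 165.78 million.
Not in labor force = 10.38 + 7.51 + 2.02 + 36.79 + 5.04 = 61.74 million (those not working and not actively searching are outside the labor force — including those who want a job but have given up searching).
Civilian working-age population = 165.78 + 61.74 = 227.52 million.
Unemployment rate = 10.36 / 165.78 = 6.25%.
Labor force participation rate = 165.78 / 227.52 = 72.86%.

Unemployment rate ≈ 6.25%; labor force participation rate ≈ 72.86%.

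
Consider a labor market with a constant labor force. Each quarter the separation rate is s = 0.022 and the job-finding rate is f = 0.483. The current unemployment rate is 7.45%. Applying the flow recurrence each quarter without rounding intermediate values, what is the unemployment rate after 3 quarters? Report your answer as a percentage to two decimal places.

Unemployment rate after three quarters ≈ 4.73%.

With a fixed labor force, u_{t+1} = u_t + s·(1−u_t) − f·u_t = u_t·(1−s−f) + s.
Here 1−s−f = 0.495 and s = 0.022.
u_1 = 0.074500 × 0.495 + 0.022 = 0.058877.
u_2 = 0.058877 × 0.495 + 0.022 = 0.051144.
u_3 = 0.051144 × 0.495 + 0.022 = 0.047316.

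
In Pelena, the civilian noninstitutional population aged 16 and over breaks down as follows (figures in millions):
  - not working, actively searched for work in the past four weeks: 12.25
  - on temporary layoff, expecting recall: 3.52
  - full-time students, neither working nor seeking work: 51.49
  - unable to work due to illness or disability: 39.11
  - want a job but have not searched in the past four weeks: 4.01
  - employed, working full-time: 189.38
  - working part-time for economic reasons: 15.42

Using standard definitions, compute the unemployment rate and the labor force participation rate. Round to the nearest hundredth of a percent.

Unemployment rate ≈ 7.15%; labor force participation rate ≈ 69.98%.

Employed = 189.38 + 15.42 = 204.80 million (anyone who worked, including part-time for economic reasons, counts as employed).
Unemployed = 12.25 + 3.52 = 15.77 million (jobless and actively searching, or on temporary layoff).
Labor force = 204.80 + 15.77 = 220.57 million.
Not in labor force = 51.49 + 39.11 + 4.01 = 94.61 million (those not working and not actively searching are outside the labor force — including those who want a job but have given up searching).
Civilian working-age population = 220.57 + 94.61 = 315.18 million.
Unemployment rate = 15.77 / 220.57 = 7.15%.
Labor force participation rate = 220.57 / 315.18 = 69.98%.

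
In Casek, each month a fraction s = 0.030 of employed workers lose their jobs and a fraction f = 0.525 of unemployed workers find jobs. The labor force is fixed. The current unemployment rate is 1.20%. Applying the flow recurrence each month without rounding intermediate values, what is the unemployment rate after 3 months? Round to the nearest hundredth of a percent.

With a fixed labor force, u_{t+1} = u_t + s·(1−u_t) − f·u_t = u_t·(1−s−f) + s.
Here 1−s−f = 0.445 and s = 0.030.
u_1 = 0.012000 × 0.445 + 0.030 = 0.035340.
u_2 = 0.035340 × 0.445 + 0.030 = 0.045726.
u_3 = 0.045726 × 0.445 + 0.030 = 0.050348.

Unemployment rate after three months ≈ 5.03%.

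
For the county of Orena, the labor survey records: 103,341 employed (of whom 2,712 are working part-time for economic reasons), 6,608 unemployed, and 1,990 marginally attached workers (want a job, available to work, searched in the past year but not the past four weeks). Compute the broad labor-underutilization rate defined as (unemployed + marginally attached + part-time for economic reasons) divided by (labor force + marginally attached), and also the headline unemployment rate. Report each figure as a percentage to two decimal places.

Labor force = 103,341 + 6,608 = 109,949.
Numerator = 6,608 + 1,990 + 2,712 = 11,310.
Denominator = 109,949 + 1,990 = 111,939.
Broad rate = 11,310 / 111,939 = 10.10%.
Headline unemployment rate = 6,608 / 109,949 = 6.01%.

Broad underutilization rate ≈ 10.10%; headline unemployment rate ≈ 6.01%.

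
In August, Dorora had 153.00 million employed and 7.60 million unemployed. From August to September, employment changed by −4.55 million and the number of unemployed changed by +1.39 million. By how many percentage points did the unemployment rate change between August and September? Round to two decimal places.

August: labor force = 153.00 + 7.60 = 160.60; u = 7.60/160.60 = 4.73%.
September: labor force = 148.45 + 8.99 = 157.44; u = 8.99/157.44 = 5.71%.
Change = 5.71% − 4.73% = +0.98 pp.

The unemployment rate changed by +0.98 percentage points.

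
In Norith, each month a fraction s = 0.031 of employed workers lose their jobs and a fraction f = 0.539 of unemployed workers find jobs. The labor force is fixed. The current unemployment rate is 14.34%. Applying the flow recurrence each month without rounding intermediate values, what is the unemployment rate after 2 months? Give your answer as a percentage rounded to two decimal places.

With a fixed labor force, u_{t+1} = u_t + s·(1−u_t) − f·u_t = u_t·(1−s−f) + s.
Here 1−s−f = 0.430 and s = 0.031.
u_1 = 0.143400 × 0.430 + 0.031 = 0.092662.
u_2 = 0.092662 × 0.430 + 0.031 = 0.070845.

Unemployment rate after two months ≈ 7.08%.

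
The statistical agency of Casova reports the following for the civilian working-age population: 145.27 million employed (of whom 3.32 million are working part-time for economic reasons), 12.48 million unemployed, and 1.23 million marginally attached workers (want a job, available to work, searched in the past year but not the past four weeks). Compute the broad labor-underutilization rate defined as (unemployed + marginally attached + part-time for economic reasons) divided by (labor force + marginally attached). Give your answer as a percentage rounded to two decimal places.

Labor force = 145.27 + 12.48 = 157.75 million.
Numerator = 12.48 + 1.23 + 3.32 = 17.03 million.
Denominator = 157.75 + 1.23 = 158.98 million.
Broad rate = 17.03 / 158.98 = 10.71%.

Broad underutilization rate ≈ 10.71%.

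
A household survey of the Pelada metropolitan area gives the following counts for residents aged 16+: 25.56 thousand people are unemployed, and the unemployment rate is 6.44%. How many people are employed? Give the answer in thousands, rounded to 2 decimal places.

About 371.33 thousand are employed.

Labor force = U / u = 25.56 / 0.0644 ≈ 396.89 thousand.
Employed = labor force − unemployed = 396.89 − 25.56 = 371.33 thousand.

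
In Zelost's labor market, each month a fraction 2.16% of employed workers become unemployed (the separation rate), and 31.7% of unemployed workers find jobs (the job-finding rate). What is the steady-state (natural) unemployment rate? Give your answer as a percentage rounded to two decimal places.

At steady state the flows balance: s·E = f·U, so U/(E+U) = s/(s+f).
u* = 2.16 / (2.16 + 31.7) = 2.16 / 33.86 = 6.38%.

Steady-state unemployment rate ≈ 6.38%.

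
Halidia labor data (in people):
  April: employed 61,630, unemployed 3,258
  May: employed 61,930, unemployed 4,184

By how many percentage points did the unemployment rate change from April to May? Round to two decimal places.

The unemployment rate changed by +1.31 percentage points.

April: labor force = 61,630 + 3,258 = 64,888; u = 3,258/64,888 = 5.02%.
May: labor force = 61,930 + 4,184 = 66,114; u = 4,184/66,114 = 6.33%.
Change = 6.33% − 5.02% = +1.31 pp.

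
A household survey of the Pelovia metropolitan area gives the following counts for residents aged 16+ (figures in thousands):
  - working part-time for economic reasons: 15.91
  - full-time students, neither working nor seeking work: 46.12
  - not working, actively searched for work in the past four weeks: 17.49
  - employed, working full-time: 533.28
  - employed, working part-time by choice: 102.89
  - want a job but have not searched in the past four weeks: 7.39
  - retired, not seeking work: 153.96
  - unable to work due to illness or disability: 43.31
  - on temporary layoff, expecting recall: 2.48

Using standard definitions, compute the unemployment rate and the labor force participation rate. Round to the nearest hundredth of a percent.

Employed = 15.91 + 533.28 + 102.89 = 652.08 thousand (anyone who worked, including part-time for economic reasons, counts as employed).
Unemployed = 17.49 + 2.48 = 19.97 thousand (jobless and actively searching, or on temporary layoff).
Labor force = 652.08 + 19.97 = 672.05 thousand.
Not in labor force = 46.12 + 7.39 + 153.96 + 43.31 = 250.78 thousand (those not working and not actively searching are outside the labor force — including those who want a job but have given up searching).
Civilian working-age population = 672.05 + 250.78 = 922.83 thousand.
Unemployment rate = 19.97 / 672.05 = 2.97%.
Labor force participation rate = 672.05 / 922.83 = 72.82%.

Unemployment rate ≈ 2.97%; labor force participation rate ≈ 72.82%.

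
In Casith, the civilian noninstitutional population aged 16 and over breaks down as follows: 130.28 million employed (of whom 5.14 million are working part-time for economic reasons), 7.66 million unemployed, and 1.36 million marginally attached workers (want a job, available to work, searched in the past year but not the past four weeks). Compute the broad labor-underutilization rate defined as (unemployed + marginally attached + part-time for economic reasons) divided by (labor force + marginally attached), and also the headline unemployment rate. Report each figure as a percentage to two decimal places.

Broad underutilization rate ≈ 10.17%; headline unemployment rate ≈ 5.55%.

Labor force = 130.28 + 7.66 = 137.94 million.
Numerator = 7.66 + 1.36 + 5.14 = 14.16 million.
Denominator = 137.94 + 1.36 = 139.30 million.
Broad rate = 14.16 / 139.30 = 10.17%.
Headline unemployment rate = 7.66 / 137.94 = 5.55%.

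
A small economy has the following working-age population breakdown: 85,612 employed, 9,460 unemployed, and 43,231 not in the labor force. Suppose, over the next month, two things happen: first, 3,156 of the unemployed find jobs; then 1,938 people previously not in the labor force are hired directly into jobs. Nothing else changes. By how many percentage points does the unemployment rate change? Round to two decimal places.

The unemployment rate changes by −3.45 percentage points.

Initially, labor force = 85,612 + 9,460 = 95,072, so u = 9,460/95,072 = 9.95%.
After the first change, unemployed falls and employed rises by 3,156; labor force unchanged → E = 88,768, U = 6,304, labor force = 95,072.
After the second change, employed and labor force both rise by 1,938; unemployed unchanged → E = 90,706, U = 6,304, labor force = 97,010.
New unemployment rate = 6,304 / 97,010 = 6.50%.
Change = 6.50% − 9.95% = −3.45 percentage points.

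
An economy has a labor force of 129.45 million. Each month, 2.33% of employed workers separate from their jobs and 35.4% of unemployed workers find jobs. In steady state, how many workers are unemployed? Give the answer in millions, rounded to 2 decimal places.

Steady-state unemployment rate u* = s/(s+f) = 2.33/(2.33+35.4) = 0.061755.
Unemployed = u* × labor force = 0.061755 × 129.45 ≈ 7.99 million.

About 7.99 million are unemployed in steady state.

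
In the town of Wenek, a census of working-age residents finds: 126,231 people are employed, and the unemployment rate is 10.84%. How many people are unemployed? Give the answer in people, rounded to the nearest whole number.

Let U be the number unemployed. The labor force is E + U, and U/(E+U) = 0.1084.
So U = 0.1084 × 126,231 / (1 − 0.1084) = 13683.44 / 0.8916 ≈ 15,347.

About 15,347 are unemployed.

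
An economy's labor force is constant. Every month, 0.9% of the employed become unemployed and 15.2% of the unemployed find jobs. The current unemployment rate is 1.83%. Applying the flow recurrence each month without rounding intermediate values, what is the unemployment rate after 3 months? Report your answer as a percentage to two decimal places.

With a fixed labor force, u_{t+1} = u_t + s·(1−u_t) − f·u_t = u_t·(1−s−f) + s.
Here 1−s−f = 0.839 and s = 0.009.
u_1 = 0.018300 × 0.839 + 0.009 = 0.024354.
u_2 = 0.024354 × 0.839 + 0.009 = 0.029433.
u_3 = 0.029433 × 0.839 + 0.009 = 0.033694.

Unemployment rate after three months ≈ 3.37%.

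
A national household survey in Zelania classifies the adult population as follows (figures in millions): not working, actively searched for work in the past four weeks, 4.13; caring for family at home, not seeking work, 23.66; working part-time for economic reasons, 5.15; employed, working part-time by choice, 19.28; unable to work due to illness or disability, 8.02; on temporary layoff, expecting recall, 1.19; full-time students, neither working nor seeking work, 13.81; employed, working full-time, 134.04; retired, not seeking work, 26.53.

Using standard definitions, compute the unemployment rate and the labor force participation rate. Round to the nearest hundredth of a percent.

Unemployment rate ≈ 3.25%; labor force participation rate ≈ 69.46%.

Employed = 5.15 + 19.28 + 134.04 = 158.47 million (anyone who worked, including part-time for economic reasons, counts as employed).
Unemployed = 4.13 + 1.19 = 5.32 million (jobless and actively searching, or on temporary layoff).
Labor force = 158.47 + 5.32 = 163.79 million.
Not in labor force = 23.66 + 8.02 + 13.81 + 26.53 = 72.02 million (those not working and not actively searching are outside the labor force).
Civilian working-age population = 163.79 + 72.02 = 235.81 million.
Unemployment rate = 5.32 / 163.79 = 3.25%.
Labor force participation rate = 163.79 / 235.81 = 69.46%.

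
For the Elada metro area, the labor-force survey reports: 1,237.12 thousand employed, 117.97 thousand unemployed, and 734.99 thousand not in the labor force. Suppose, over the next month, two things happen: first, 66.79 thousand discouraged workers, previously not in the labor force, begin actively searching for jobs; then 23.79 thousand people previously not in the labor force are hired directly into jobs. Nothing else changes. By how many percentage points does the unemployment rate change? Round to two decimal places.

The unemployment rate changes by +4.07 percentage points.

Initially, labor force = 1,237.12 + 117.97 = 1,355.09 thousand, so u = 117.97/1,355.09 = 8.71%.
After the first change, unemployed and labor force both rise by 66.79 → E = 1,237.12, U = 184.76, labor force = 1,421.88 thousand.
After the second change, employed and labor force both rise by 23.79; unemployed unchanged → E = 1,260.91, U = 184.76, labor force = 1,445.67 thousand.
New unemployment rate = 184.76 / 1,445.67 = 12.78%.
Change = 12.78% − 8.71% = +4.07 percentage points.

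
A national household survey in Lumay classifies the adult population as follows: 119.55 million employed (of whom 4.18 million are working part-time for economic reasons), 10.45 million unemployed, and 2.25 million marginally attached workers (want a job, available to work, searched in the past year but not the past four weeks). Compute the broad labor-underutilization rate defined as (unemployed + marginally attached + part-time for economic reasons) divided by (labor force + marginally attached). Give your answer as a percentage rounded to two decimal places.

Broad underutilization rate ≈ 12.76%.

Labor force = 119.55 + 10.45 = 130.00 million.
Numerator = 10.45 + 2.25 + 4.18 = 16.88 million.
Denominator = 130.00 + 2.25 = 132.25 million.
Broad rate = 16.88 / 132.25 = 12.76%.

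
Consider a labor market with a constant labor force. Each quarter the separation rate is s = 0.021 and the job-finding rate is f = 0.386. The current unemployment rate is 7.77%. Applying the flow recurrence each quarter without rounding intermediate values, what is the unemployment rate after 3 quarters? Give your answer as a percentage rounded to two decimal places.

Unemployment rate after three quarters ≈ 5.70%.

With a fixed labor force, u_{t+1} = u_t + s·(1−u_t) − f·u_t = u_t·(1−s−f) + s.
Here 1−s−f = 0.593 and s = 0.021.
u_1 = 0.077700 × 0.593 + 0.021 = 0.067076.
u_2 = 0.067076 × 0.593 + 0.021 = 0.060776.
u_3 = 0.060776 × 0.593 + 0.021 = 0.057040.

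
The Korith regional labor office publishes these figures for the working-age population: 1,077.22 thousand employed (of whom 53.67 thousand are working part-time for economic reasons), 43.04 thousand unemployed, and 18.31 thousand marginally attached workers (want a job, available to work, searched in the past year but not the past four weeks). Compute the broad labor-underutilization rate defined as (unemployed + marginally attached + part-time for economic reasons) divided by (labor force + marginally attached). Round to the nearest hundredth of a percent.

Labor force = 1,077.22 + 43.04 = 1,120.26 thousand.
Numerator = 43.04 + 18.31 + 53.67 = 115.02 thousand.
Denominator = 1,120.26 + 18.31 = 1,138.57 thousand.
Broad rate = 115.02 / 1,138.57 = 10.10%.

Broad underutilization rate ≈ 10.10%.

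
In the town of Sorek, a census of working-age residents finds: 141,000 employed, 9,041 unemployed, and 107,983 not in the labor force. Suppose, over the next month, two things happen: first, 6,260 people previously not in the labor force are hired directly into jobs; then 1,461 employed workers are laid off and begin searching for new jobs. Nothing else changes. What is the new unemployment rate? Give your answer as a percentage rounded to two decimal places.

Initially, labor force = 141,000 + 9,041 = 150,041, so u = 9,041/150,041 = 6.03%.
After the first change, employed and labor force both rise by 6,260; unemployed unchanged → E = 147,260, U = 9,041, labor force = 156,301.
After the second change, employed falls and unemployed rises by 1,461; labor force unchanged → E = 145,799, U = 10,502, labor force = 156,301.
New unemployment rate = 10,502 / 156,301 = 6.72%.

New unemployment rate ≈ 6.72%.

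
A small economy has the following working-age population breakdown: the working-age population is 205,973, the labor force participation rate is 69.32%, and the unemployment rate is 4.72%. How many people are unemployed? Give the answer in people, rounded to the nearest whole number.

About 6,739 are unemployed.

Labor force = 0.6932 × 205,973 = 142,780.
Unemployed = 0.0472 × 142,780 ≈ 6,739.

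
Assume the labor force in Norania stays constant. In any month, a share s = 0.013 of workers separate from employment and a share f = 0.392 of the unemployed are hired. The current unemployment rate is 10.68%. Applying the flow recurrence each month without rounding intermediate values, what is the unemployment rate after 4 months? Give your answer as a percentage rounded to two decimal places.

Unemployment rate after four months ≈ 4.15%.

With a fixed labor force, u_{t+1} = u_t + s·(1−u_t) − f·u_t = u_t·(1−s−f) + s.
Here 1−s−f = 0.595 and s = 0.013.
u_1 = 0.106800 × 0.595 + 0.013 = 0.076546.
u_2 = 0.076546 × 0.595 + 0.013 = 0.058545.
u_3 = 0.058545 × 0.595 + 0.013 = 0.047834.
u_4 = 0.047834 × 0.595 + 0.013 = 0.041461.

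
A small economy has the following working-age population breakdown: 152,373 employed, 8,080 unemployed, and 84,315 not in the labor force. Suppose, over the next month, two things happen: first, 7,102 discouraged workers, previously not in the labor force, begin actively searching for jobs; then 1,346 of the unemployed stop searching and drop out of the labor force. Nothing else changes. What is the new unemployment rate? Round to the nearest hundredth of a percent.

Initially, labor force = 152,373 + 8,080 = 160,453, so u = 8,080/160,453 = 5.04%.
After the first change, unemployed and labor force both rise by 7,102 → E = 152,373, U = 15,182, labor force = 167,555.
After the second change, unemployed and labor force both fall by 1,346 → E = 152,373, U = 13,836, labor force = 166,209.
New unemployment rate = 13,836 / 166,209 = 8.32%.

New unemployment rate ≈ 8.32%.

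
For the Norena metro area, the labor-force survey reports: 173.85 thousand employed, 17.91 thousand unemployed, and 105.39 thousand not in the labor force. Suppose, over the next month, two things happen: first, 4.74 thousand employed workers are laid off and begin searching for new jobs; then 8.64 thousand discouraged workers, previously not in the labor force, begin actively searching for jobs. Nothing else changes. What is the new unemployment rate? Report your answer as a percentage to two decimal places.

Initially, labor force = 173.85 + 17.91 = 191.76 thousand, so u = 17.91/191.76 = 9.34%.
After the first change, employed falls and unemployed rises by 4.74; labor force unchanged → E = 169.11, U = 22.65, labor force = 191.76 thousand.
After the second change, unemployed and labor force both rise by 8.64 → E = 169.11, U = 31.29, labor force = 200.40 thousand.
New unemployment rate = 31.29 / 200.40 = 15.61%.

New unemployment rate ≈ 15.61%.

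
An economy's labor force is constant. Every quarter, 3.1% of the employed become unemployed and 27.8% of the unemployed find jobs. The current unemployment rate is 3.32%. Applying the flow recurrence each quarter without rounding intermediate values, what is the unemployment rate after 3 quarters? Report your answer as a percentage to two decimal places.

Unemployment rate after three quarters ≈ 7.82%.

With a fixed labor force, u_{t+1} = u_t + s·(1−u_t) − f·u_t = u_t·(1−s−f) + s.
Here 1−s−f = 0.691 and s = 0.031.
u_1 = 0.033200 × 0.691 + 0.031 = 0.053941.
u_2 = 0.053941 × 0.691 + 0.031 = 0.068273.
u_3 = 0.068273 × 0.691 + 0.031 = 0.078177.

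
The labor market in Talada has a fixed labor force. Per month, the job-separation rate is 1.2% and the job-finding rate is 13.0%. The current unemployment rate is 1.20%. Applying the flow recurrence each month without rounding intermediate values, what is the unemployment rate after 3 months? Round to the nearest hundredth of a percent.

Unemployment rate after three months ≈ 3.87%.

With a fixed labor force, u_{t+1} = u_t + s·(1−u_t) − f·u_t = u_t·(1−s−f) + s.
Here 1−s−f = 0.858 and s = 0.012.
u_1 = 0.012000 × 0.858 + 0.012 = 0.022296.
u_2 = 0.022296 × 0.858 + 0.012 = 0.031130.
u_3 = 0.031130 × 0.858 + 0.012 = 0.038710.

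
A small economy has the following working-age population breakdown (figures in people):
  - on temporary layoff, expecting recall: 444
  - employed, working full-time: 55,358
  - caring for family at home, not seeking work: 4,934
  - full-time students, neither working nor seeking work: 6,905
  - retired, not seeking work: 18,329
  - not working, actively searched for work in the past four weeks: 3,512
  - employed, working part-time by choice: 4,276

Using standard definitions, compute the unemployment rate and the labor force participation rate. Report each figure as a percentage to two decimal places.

Employed = 55,358 + 4,276 = 59,634.
Unemployed = 444 + 3,512 = 3,956 (jobless and actively searching, or on temporary layoff).
Labor force = 59,634 + 3,956 = 63,590.
Not in labor force = 4,934 + 6,905 + 18,329 = 30,168 (those not working and not actively searching are outside the labor force).
Civilian working-age population = 63,590 + 30,168 = 93,758.
Unemployment rate = 3,956 / 63,590 = 6.22%.
Labor force participation rate = 63,590 / 93,758 = 67.82%.

Unemployment rate ≈ 6.22%; labor force participation rate ≈ 67.82%.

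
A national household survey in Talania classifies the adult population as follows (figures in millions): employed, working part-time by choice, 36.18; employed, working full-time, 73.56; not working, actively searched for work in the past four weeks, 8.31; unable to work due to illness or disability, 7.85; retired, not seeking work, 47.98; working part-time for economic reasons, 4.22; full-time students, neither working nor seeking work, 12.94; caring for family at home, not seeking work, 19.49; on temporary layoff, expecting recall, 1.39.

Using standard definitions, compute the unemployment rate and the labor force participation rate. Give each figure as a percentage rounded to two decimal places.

Unemployment rate ≈ 7.84%; labor force participation rate ≈ 58.35%.

Employed = 36.18 + 73.56 + 4.22 = 113.96 million (anyone who worked, including part-time for economic reasons, counts as employed).
Unemployed = 8.31 + 1.39 = 9.70 million (jobless and actively searching, or on temporary layoff).
Labor force = 113.96 + 9.70 = 123.66 million.
Not in labor force = 7.85 + 47.98 + 12.94 + 19.49 = 88.26 million (those not working and not actively searching are outside the labor force).
Civilian working-age population = 123.66 + 88.26 = 211.92 million.
Unemployment rate = 9.70 / 123.66 = 7.84%.
Labor force participation rate = 123.66 / 211.92 = 58.35%.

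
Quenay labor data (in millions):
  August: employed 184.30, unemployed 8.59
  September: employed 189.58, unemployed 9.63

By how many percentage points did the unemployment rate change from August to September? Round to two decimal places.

August: labor force = 184.30 + 8.59 = 192.89; u = 8.59/192.89 = 4.45%.
September: labor force = 189.58 + 9.63 = 199.21; u = 9.63/199.21 = 4.83%.
Change = 4.83% − 4.45% = +0.38 pp.

The unemployment rate changed by +0.38 percentage points.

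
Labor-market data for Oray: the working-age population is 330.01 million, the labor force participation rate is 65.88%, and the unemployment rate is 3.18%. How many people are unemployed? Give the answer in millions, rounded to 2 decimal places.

About 6.91 million are unemployed.

Labor force = 0.6588 × 330.01 = 217.41 million.
Unemployed = 0.0318 × 217.41 ≈ 6.91 million.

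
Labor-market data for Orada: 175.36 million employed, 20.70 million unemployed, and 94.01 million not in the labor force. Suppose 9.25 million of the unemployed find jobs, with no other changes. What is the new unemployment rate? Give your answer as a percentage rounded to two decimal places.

Initially, labor force = 175.36 + 20.70 = 196.06 million, so u = 20.70/196.06 = 10.56%.
After the change, unemployed falls and employed rises by 9.25; labor force unchanged → E = 184.61, U = 11.45, labor force = 196.06 million.
New unemployment rate = 11.45 / 196.06 = 5.84%.

New unemployment rate ≈ 5.84%.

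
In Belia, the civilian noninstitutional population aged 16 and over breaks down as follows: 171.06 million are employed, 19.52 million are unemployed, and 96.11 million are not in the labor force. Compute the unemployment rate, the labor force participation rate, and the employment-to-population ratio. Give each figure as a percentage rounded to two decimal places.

Labor force = employed + unemployed = 171.06 + 19.52 = 190.58 million.
Working-age population = 190.58 + 96.11 = 286.69 million.
Unemployment rate = 19.52 / 190.58 = 10.24%.
Labor force participation rate = 190.58 / 286.69 = 66.48%.
Employment-population ratio = 171.06 / 286.69 = 59.67%.

Unemployment rate ≈ 10.24%; labor force participation rate ≈ 66.48%; employment-population ratio ≈ 59.67%.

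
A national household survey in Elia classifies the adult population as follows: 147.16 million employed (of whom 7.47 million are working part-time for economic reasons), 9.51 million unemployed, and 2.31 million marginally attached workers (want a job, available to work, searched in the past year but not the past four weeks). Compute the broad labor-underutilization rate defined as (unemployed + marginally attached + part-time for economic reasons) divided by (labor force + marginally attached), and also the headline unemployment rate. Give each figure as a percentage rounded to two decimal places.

Broad underutilization rate ≈ 12.13%; headline unemployment rate ≈ 6.07%.

Labor force = 147.16 + 9.51 = 156.67 million.
Numerator = 9.51 + 2.31 + 7.47 = 19.29 million.
Denominator = 156.67 + 2.31 = 158.98 million.
Broad rate = 19.29 / 158.98 = 12.13%.
Headline unemployment rate = 9.51 / 156.67 = 6.07%.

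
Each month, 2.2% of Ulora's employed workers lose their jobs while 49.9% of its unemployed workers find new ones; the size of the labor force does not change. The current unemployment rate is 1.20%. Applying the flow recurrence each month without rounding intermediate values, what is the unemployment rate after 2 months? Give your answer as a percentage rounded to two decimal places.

With a fixed labor force, u_{t+1} = u_t + s·(1−u_t) − f·u_t = u_t·(1−s−f) + s.
Here 1−s−f = 0.479 and s = 0.022.
u_1 = 0.012000 × 0.479 + 0.022 = 0.027748.
u_2 = 0.027748 × 0.479 + 0.022 = 0.035291.

Unemployment rate after two months ≈ 3.53%.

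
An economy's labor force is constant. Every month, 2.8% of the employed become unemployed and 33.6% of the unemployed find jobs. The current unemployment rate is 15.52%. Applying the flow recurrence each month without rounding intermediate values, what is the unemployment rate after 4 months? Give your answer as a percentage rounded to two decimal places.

Unemployment rate after four months ≈ 8.97%.

With a fixed labor force, u_{t+1} = u_t + s·(1−u_t) − f·u_t = u_t·(1−s−f) + s.
Here 1−s−f = 0.636 and s = 0.028.
u_1 = 0.155200 × 0.636 + 0.028 = 0.126707.
u_2 = 0.126707 × 0.636 + 0.028 = 0.108586.
u_3 = 0.108586 × 0.636 + 0.028 = 0.097061.
u_4 = 0.097061 × 0.636 + 0.028 = 0.089731.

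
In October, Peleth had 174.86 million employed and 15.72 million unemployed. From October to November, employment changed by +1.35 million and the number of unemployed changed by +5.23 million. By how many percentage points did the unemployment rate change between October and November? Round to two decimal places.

October: labor force = 174.86 + 15.72 = 190.58; u = 15.72/190.58 = 8.25%.
November: labor force = 176.21 + 20.95 = 197.16; u = 20.95/197.16 = 10.63%.
Change = 10.63% − 8.25% = +2.38 pp.

The unemployment rate changed by +2.38 percentage points.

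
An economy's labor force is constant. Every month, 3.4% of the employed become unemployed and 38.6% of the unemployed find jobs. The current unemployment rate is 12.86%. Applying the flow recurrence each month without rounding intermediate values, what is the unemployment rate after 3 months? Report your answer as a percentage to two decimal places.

With a fixed labor force, u_{t+1} = u_t + s·(1−u_t) − f·u_t = u_t·(1−s−f) + s.
Here 1−s−f = 0.580 and s = 0.034.
u_1 = 0.128600 × 0.580 + 0.034 = 0.108588.
u_2 = 0.108588 × 0.580 + 0.034 = 0.096981.
u_3 = 0.096981 × 0.580 + 0.034 = 0.090249.

Unemployment rate after three months ≈ 9.02%.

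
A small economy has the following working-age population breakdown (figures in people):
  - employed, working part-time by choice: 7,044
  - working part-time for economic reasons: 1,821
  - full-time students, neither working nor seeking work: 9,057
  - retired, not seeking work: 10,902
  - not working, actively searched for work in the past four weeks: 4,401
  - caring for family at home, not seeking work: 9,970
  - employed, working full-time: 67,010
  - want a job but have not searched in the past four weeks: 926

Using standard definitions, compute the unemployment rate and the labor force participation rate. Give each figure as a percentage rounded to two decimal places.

Unemployment rate ≈ 5.48%; labor force participation rate ≈ 72.24%.

Employed = 7,044 + 1,821 + 67,010 = 75,875 (anyone who worked, including part-time for economic reasons, counts as employed).
Unemployed = 4,401.
Labor force = 75,875 + 4,401 = 80,276.
Not in labor force = 9,057 + 10,902 + 9,970 + 926 = 30,855 (those not working and not actively searching are outside the labor force — including those who want a job but have given up searching).
Civilian working-age population = 80,276 + 30,855 = 111,131.
Unemployment rate = 4,401 / 80,276 = 5.48%.
Labor force participation rate = 80,276 / 111,131 = 72.24%.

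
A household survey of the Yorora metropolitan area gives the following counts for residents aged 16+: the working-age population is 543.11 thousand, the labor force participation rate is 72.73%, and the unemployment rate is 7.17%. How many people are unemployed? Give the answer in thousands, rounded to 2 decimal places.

Labor force = 0.7273 × 543.11 = 395.00 thousand.
Unemployed = 0.0717 × 395.00 ≈ 28.32 thousand.

About 28.32 thousand are unemployed.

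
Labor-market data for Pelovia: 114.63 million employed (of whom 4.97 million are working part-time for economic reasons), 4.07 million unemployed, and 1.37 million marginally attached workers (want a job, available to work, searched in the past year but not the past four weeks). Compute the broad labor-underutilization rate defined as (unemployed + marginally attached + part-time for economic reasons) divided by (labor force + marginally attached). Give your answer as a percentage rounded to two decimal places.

Labor force = 114.63 + 4.07 = 118.70 million.
Numerator = 4.07 + 1.37 + 4.97 = 10.41 million.
Denominator = 118.70 + 1.37 = 120.07 million.
Broad rate = 10.41 / 120.07 = 8.67%.

Broad underutilization rate ≈ 8.67%.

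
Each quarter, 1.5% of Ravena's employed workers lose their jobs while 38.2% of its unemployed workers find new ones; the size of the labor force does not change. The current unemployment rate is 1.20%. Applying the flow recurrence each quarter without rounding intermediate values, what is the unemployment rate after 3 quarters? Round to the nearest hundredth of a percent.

With a fixed labor force, u_{t+1} = u_t + s·(1−u_t) − f·u_t = u_t·(1−s−f) + s.
Here 1−s−f = 0.603 and s = 0.015.
u_1 = 0.012000 × 0.603 + 0.015 = 0.022236.
u_2 = 0.022236 × 0.603 + 0.015 = 0.028408.
u_3 = 0.028408 × 0.603 + 0.015 = 0.032130.

Unemployment rate after three quarters ≈ 3.21%.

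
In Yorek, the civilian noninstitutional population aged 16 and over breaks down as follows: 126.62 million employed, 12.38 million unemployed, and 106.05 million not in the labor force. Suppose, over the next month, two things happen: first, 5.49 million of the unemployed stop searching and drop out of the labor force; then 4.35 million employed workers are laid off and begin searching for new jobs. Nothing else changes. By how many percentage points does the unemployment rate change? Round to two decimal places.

The unemployment rate changes by −0.49 percentage points.

Initially, labor force = 126.62 + 12.38 = 139.00 million, so u = 12.38/139.00 = 8.91%.
After the first change, unemployed and labor force both fall by 5.49 → E = 126.62, U = 6.89, labor force = 133.51 million.
After the second change, employed falls and unemployed rises by 4.35; labor force unchanged → E = 122.27, U = 11.24, labor force = 133.51 million.
New unemployment rate = 11.24 / 133.51 = 8.42%.
Change = 8.42% − 8.91% = −0.49 percentage points.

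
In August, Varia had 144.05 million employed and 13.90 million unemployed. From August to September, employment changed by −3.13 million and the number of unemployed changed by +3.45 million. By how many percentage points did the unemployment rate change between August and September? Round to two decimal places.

The unemployment rate changed by +2.16 percentage points.

August: labor force = 144.05 + 13.90 = 157.95; u = 13.90/157.95 = 8.80%.
September: labor force = 140.92 + 17.35 = 158.27; u = 17.35/158.27 = 10.96%.
Change = 10.96% − 8.80% = +2.16 pp.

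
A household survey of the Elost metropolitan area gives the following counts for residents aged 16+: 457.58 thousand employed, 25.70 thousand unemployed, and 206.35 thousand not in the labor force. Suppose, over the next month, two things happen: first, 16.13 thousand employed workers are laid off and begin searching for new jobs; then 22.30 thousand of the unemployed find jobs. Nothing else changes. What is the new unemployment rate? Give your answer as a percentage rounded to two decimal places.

New unemployment rate ≈ 4.04%.

Initially, labor force = 457.58 + 25.70 = 483.28 thousand, so u = 25.70/483.28 = 5.32%.
After the first change, employed falls and unemployed rises by 16.13; labor force unchanged → E = 441.45, U = 41.83, labor force = 483.28 thousand.
After the second change, unemployed falls and employed rises by 22.30; labor force unchanged → E = 463.75, U = 19.53, labor force = 483.28 thousand.
New unemployment rate = 19.53 / 483.28 = 4.04%.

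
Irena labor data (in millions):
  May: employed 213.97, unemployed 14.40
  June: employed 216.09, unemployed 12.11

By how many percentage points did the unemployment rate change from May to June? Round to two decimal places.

May: labor force = 213.97 + 14.40 = 228.37; u = 14.40/228.37 = 6.31%.
June: labor force = 216.09 + 12.11 = 228.20; u = 12.11/228.20 = 5.31%.
Change = 5.31% − 6.31% = −1.00 pp.

The unemployment rate changed by −1.00 percentage points.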